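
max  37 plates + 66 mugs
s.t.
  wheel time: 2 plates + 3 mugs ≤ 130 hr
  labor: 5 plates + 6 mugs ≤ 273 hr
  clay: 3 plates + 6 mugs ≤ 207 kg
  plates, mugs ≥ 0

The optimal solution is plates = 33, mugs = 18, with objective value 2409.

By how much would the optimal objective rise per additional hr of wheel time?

Binding: labor and clay. Non-binding: wheel time (10 unused).
By complementary slackness, y = 0 for the non-binding constraint.
Dual feasibility on the basic columns requires 5·y_labor + 3·y_clay = 37, 6·y_labor + 6·y_clay = 66.
→ y_labor = 2 and y_clay = 9.
Shadow price of wheel time = 0.

0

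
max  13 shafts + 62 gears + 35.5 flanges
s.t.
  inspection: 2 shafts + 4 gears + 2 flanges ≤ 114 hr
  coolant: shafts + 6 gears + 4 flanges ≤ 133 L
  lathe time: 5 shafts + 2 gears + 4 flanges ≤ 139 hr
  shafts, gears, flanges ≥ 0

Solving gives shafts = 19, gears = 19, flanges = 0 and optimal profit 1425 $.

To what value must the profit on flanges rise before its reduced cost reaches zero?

Check each constraint at x*: inspection 114/114 (tight); coolant 133/133 (tight); lathe time 133/139 (slack 6).
By complementary slackness, y = 0 for the non-binding constraint.
Dual feasibility on the basic columns requires 2·y_inspection + 1·y_coolant = 13, 4·y_inspection + 6·y_coolant = 62.
Solving: y_inspection = 2, y_coolant = 9.
flanges enters the basis when its profit ≥ yᵀa₃ = 2·2 + 9·4 = 40.

40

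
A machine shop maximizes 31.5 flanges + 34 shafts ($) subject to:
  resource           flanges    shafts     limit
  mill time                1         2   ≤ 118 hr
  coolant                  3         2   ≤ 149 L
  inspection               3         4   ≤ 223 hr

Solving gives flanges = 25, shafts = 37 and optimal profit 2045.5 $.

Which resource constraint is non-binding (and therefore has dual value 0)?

mill time: 99/118 (slack 19)
coolant: 149/149 (binding)
inspection: 223/223 (binding)
By complementary slackness, a constraint with positive slack has shadow price 0 → mill time.

mill time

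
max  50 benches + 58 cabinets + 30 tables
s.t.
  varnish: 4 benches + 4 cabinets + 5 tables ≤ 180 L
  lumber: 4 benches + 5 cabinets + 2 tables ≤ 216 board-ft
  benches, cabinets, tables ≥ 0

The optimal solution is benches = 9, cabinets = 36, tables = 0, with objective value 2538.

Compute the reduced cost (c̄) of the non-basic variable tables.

Check each constraint at x*: varnish 180/180 (tight); lumber 216/216 (tight).
From A_Bᵀ y = c: 4·y_varnish + 4·y_lumber = 50; 4·y_varnish + 5·y_lumber = 58.
Solving: y_varnish = 4.5, y_lumber = 8.
Reduced cost of tables: c₃ − yᵀa₃ = 30 − (4.5·5 + 8·2) = 30 − 38.5 = -8.5.

-8.5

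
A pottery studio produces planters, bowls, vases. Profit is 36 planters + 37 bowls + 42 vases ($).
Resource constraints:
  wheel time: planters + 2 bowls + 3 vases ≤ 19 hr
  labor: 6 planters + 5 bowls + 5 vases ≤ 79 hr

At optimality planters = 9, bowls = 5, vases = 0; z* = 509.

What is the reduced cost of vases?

-1

Both wheel time and labor are binding at x*.
Dual feasibility on the basic columns requires 1·y_wheel time + 6·y_labor = 36, 2·y_wheel time + 5·y_labor = 37.
→ y_wheel time = 6 and y_labor = 5.
Reduced cost of vases: c₃ − yᵀa₃ = 42 − (6·3 + 5·5) = 42 − 43 = -1.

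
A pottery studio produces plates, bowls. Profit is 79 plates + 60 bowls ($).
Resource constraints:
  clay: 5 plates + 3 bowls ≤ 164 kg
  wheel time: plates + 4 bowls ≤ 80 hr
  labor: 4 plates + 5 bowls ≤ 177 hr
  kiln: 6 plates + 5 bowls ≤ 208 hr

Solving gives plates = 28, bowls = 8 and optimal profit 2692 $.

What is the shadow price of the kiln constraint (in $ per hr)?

9

Check each constraint at x*: clay 164/164 (tight); wheel time 60/80 (slack 20); labor 152/177 (slack 25); kiln 208/208 (tight).
Slack constraints have shadow price 0 (complementary slackness).
From A_Bᵀ y = c: 5·y_clay + 6·y_kiln = 79; 3·y_clay + 5·y_kiln = 60.
Solving: y_clay = 5, y_kiln = 9.
Shadow price of kiln = 9.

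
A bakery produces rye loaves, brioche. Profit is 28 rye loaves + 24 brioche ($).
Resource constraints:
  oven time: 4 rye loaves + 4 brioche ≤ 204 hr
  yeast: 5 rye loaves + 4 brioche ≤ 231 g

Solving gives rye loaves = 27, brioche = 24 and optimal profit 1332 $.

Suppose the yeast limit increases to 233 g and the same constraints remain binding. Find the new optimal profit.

Both oven time and yeast are binding at x*.
From A_Bᵀ y = c: 4·y_oven time + 5·y_yeast = 28; 4·y_oven time + 4·y_yeast = 24.
Solving: y_oven time = 2, y_yeast = 4.
Δz = y_yeast·Δb = 4 × (2) = 8, so new z* = 1332 + 8 = 1340.

1340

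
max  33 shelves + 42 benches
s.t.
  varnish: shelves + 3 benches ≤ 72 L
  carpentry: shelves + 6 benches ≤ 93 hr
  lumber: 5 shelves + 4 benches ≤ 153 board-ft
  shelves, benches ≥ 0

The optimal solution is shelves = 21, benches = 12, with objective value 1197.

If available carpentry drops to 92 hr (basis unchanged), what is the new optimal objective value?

1194

At the optimum: varnish uses 57 of 72 (slack = 15); carpentry uses 93 of 93 (binding); lumber uses 153 of 153 (binding).
By complementary slackness, y = 0 for the non-binding constraint.
From A_Bᵀ y = c: 1·y_carpentry + 5·y_lumber = 33; 6·y_carpentry + 4·y_lumber = 42.
This yields shadow prices y_carpentry = 3, y_lumber = 6.
Δz = y_carpentry·Δb = 3 × (-1) = -3, so new z* = 1197 − 3 = 1194.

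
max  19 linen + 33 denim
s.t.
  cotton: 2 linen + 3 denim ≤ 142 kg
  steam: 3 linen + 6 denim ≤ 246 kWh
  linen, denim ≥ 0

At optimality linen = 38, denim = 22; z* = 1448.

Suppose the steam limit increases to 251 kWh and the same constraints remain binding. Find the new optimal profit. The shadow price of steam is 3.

1463

Δb = 5, so new z* = 1448 + (3)·(5) = 1448 + 15 = 1463.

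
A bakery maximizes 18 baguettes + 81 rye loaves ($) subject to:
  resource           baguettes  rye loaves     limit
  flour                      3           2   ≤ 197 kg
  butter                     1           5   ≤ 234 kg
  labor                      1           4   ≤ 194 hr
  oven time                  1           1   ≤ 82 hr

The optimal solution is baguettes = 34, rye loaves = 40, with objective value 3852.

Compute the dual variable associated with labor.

Check each constraint at x*: flour 182/197 (slack 15); butter 234/234 (tight); labor 194/194 (tight); oven time 74/82 (slack 8).
Slack constraints have shadow price 0 (complementary slackness).
The binding rows give the dual system: 1·y_butter + 1·y_labor = 18 and 5·y_butter + 4·y_labor = 81.
This yields shadow prices y_butter = 9, y_labor = 9.
Shadow price of labor = 9.

9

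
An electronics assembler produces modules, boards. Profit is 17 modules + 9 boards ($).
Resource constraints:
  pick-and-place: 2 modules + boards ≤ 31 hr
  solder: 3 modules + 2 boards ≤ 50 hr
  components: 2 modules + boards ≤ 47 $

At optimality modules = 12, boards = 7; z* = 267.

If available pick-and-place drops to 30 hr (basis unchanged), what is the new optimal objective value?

Check each constraint at x*: pick-and-place 31/31 (tight); solder 50/50 (tight); components 31/47 (slack 16).
Slack constraints have shadow price 0 (complementary slackness).
The binding rows give the dual system: 2·y_pick-and-place + 3·y_solder = 17 and 1·y_pick-and-place + 2·y_solder = 9.
This yields shadow prices y_pick-and-place = 7, y_solder = 1.
Δz = y_pick-and-place·Δb = 7 × (-1) = -7, so new z* = 267 − 7 = 260.

260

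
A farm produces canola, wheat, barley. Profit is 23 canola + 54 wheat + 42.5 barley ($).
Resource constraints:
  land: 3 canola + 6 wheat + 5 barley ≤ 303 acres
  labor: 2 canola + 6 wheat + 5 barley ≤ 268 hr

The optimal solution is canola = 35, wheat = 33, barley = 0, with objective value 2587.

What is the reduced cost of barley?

-2.5

Both land and labor are binding at x*.
The binding rows give the dual system: 3·y_land + 2·y_labor = 23 and 6·y_land + 6·y_labor = 54.
Solving: y_land = 5, y_labor = 4.
Reduced cost of barley: c₃ − yᵀa₃ = 42.5 − (5·5 + 4·5) = 42.5 − 45 = -2.5.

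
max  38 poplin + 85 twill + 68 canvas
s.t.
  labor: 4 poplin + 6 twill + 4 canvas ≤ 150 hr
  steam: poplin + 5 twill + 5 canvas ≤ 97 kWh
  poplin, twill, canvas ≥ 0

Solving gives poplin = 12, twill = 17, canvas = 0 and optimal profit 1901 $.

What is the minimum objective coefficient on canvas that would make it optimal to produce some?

Check each constraint at x*: labor 150/150 (tight); steam 97/97 (tight).
From A_Bᵀ y = c: 4·y_labor + 1·y_steam = 38; 6·y_labor + 5·y_steam = 85.
Solving: y_labor = 7.5, y_steam = 8.
canvas enters the basis when its profit ≥ yᵀa₃ = 7.5·4 + 8·5 = 70.

70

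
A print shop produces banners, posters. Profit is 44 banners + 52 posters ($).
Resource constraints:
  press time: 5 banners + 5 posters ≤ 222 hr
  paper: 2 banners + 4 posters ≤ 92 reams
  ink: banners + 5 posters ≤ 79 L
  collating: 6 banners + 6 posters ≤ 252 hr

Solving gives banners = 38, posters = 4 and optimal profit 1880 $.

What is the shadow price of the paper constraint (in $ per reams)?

4

Binding: paper and collating. Non-binding: press time (12 unused), ink (21 unused).
By complementary slackness, y = 0 for the non-binding constraints.
From A_Bᵀ y = c: 2·y_paper + 6·y_collating = 44; 4·y_paper + 6·y_collating = 52.
Solving: y_paper = 4, y_collating = 6.
Shadow price of paper = 4.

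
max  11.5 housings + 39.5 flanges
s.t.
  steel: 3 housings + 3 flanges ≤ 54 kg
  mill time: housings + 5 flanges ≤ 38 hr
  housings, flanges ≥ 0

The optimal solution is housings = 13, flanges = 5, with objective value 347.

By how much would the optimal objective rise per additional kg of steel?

1.5

Check each constraint at x*: steel 54/54 (tight); mill time 38/38 (tight).
Dual feasibility on the basic columns requires 3·y_steel + 1·y_mill time = 11.5, 3·y_steel + 5·y_mill time = 39.5.
This yields shadow prices y_steel = 1.5, y_mill time = 7.
Shadow price of steel = 1.5.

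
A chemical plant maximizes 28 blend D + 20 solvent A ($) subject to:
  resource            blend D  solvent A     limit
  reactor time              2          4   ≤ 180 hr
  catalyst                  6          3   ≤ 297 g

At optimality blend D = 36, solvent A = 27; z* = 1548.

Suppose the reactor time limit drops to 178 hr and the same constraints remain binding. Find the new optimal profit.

1544

Check each constraint at x*: reactor time 180/180 (tight); catalyst 297/297 (tight).
The binding rows give the dual system: 2·y_reactor time + 6·y_catalyst = 28 and 4·y_reactor time + 3·y_catalyst = 20.
This yields shadow prices y_reactor time = 2, y_catalyst = 4.
Δz = y_reactor time·Δb = 2 × (-2) = -4, so new z* = 1548 − 4 = 1544.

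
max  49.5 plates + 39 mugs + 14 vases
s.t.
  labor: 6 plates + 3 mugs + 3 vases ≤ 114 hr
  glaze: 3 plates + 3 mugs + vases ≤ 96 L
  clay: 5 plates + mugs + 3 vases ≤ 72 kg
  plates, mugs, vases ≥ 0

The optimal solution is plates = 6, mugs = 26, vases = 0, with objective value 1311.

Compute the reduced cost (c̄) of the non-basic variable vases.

Check each constraint at x*: labor 114/114 (tight); glaze 96/96 (tight); clay 56/72 (slack 16).
Since clay is not tight, its dual is 0.
From A_Bᵀ y = c: 6·y_labor + 3·y_glaze = 49.5; 3·y_labor + 3·y_glaze = 39.
→ y_labor = 3.5 and y_glaze = 9.5.
Reduced cost of vases: c₃ − yᵀa₃ = 14 − (3.5·3 + 9.5·1) = 14 − 20 = -6.

-6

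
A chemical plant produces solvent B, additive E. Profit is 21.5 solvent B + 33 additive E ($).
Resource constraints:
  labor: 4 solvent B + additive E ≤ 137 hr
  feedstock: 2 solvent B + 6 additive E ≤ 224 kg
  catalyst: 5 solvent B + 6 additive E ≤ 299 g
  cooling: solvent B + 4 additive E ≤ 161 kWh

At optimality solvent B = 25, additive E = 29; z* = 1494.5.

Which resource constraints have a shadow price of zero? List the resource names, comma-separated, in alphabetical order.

labor: 129/137 (slack 8)
feedstock: 224/224 (binding)
catalyst: 299/299 (binding)
cooling: 141/161 (slack 20)
By complementary slackness, a constraint with positive slack has shadow price 0 → cooling, labor.

cooling, labor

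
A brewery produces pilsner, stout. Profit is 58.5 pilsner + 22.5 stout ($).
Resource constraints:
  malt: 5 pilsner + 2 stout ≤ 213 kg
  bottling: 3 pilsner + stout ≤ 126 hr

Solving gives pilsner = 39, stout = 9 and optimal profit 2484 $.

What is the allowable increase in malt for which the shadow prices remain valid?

39

Binding constraints: malt, bottling. The basis is B = [[5,2],[3,1]] with det -1.
Per unit increase in malt, x* moves by d = (-1, 3).
The basis stays optimal until pilsner reaches 0; allowable increase = 39 kg.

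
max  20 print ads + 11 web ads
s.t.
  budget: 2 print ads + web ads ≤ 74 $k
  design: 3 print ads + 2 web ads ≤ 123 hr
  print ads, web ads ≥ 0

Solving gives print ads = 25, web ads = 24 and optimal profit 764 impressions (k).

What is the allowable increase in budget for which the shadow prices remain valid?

Binding constraints: budget, design. The basis is B = [[2,1],[3,2]] with det 1.
Per unit increase in budget, x* moves by d = (2, -3).
The basis stays optimal until web ads reaches 0; allowable increase = 8 $k.

8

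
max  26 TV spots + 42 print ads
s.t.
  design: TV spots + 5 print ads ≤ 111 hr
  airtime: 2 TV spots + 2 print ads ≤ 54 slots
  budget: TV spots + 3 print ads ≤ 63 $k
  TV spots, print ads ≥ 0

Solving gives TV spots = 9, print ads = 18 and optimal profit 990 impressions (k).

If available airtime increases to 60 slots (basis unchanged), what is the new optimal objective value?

1044

At the optimum: design uses 99 of 111 (slack = 12); airtime uses 54 of 54 (binding); budget uses 63 of 63 (binding).
Since design is not tight, its dual is 0.
Dual feasibility on the basic columns requires 2·y_airtime + 1·y_budget = 26, 2·y_airtime + 3·y_budget = 42.
→ y_airtime = 9 and y_budget = 8.
Δz = y_airtime·Δb = 9 × (6) = 54, so new z* = 990 + 54 = 1044.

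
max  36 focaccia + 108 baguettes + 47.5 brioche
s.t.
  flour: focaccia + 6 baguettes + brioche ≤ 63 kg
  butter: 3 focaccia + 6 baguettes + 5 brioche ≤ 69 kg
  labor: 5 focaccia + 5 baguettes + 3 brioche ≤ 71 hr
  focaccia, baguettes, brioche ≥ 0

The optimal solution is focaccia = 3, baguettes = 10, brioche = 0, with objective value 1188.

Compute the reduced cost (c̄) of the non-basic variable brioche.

-6.5

Check each constraint at x*: flour 63/63 (tight); butter 69/69 (tight); labor 65/71 (slack 6).
Slack constraints have shadow price 0 (complementary slackness).
From A_Bᵀ y = c: 1·y_flour + 3·y_butter = 36; 6·y_flour + 6·y_butter = 108.
→ y_flour = 9 and y_butter = 9.
Reduced cost of brioche: c₃ − yᵀa₃ = 47.5 − (9·1 + 9·5) = 47.5 − 54 = -6.5.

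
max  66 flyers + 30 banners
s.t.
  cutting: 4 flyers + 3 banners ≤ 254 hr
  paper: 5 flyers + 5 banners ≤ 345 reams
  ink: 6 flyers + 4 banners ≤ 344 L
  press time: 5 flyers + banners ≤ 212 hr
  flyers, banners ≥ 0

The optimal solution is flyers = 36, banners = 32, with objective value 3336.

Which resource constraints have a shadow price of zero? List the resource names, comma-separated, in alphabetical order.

cutting, paper

cutting: 240/254 (slack 14)
paper: 340/345 (slack 5)
ink: 344/344 (binding)
press time: 212/212 (binding)
By complementary slackness, a constraint with positive slack has shadow price 0 → cutting, paper.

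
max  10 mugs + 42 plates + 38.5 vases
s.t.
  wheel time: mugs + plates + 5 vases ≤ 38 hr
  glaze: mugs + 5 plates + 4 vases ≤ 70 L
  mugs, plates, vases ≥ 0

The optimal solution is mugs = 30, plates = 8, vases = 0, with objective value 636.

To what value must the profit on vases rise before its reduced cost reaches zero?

At the optimum: wheel time uses 38 of 38 (binding); glaze uses 70 of 70 (binding).
Dual feasibility on the basic columns requires 1·y_wheel time + 1·y_glaze = 10, 1·y_wheel time + 5·y_glaze = 42.
→ y_wheel time = 2 and y_glaze = 8.
vases enters the basis when its profit ≥ yᵀa₃ = 2·5 + 8·4 = 42.

42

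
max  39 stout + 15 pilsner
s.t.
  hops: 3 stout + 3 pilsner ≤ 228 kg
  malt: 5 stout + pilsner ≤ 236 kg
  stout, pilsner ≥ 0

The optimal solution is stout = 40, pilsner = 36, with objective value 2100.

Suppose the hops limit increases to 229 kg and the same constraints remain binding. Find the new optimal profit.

2103

Both hops and malt are binding at x*.
From A_Bᵀ y = c: 3·y_hops + 5·y_malt = 39; 3·y_hops + 1·y_malt = 15.
Solving: y_hops = 3, y_malt = 6.
Δz = y_hops·Δb = 3 × (1) = 3, so new z* = 2100 + 3 = 2103.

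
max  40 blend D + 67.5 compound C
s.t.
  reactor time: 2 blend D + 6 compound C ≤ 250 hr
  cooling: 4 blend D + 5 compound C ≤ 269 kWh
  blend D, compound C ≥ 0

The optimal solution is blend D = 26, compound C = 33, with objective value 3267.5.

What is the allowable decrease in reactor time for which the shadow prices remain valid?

115.5

Binding constraints: reactor time, cooling. The basis is B = [[2,6],[4,5]] with det -14.
Per unit decrease in reactor time, x* moves by d = (0.3571, -0.2857).
The basis stays optimal until compound C reaches 0; allowable decrease = 115.5 hr.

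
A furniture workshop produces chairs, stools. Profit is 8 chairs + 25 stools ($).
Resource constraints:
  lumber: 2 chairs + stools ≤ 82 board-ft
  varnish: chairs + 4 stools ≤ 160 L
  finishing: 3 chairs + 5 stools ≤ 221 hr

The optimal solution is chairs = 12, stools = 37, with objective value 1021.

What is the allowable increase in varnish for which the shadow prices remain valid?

16.8

Binding constraints: varnish, finishing. The basis is B = [[1,4],[3,5]] with det -7.
Per unit increase in varnish, x* moves by d = (-0.7143, 0.4286).
The basis stays optimal until chairs reaches 0; allowable increase = 16.8 L.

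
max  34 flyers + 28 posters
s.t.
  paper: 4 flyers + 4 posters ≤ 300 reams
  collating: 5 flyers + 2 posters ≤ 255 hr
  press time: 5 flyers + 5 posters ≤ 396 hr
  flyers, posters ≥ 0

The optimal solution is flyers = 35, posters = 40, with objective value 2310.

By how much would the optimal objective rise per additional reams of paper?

Binding: paper and collating. Non-binding: press time (21 unused).
Since press time is not tight, its dual is 0.
The binding rows give the dual system: 4·y_paper + 5·y_collating = 34 and 4·y_paper + 2·y_collating = 28.
This yields shadow prices y_paper = 6, y_collating = 2.
Shadow price of paper = 6.

6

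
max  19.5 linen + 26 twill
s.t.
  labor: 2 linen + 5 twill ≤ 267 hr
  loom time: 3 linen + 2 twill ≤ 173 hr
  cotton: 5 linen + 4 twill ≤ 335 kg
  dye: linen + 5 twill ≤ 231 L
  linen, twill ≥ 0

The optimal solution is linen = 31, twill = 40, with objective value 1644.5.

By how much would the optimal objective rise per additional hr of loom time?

5.5

Binding: loom time and dye. Non-binding: labor (5 unused), cotton (20 unused).
By complementary slackness, y = 0 for the non-binding constraints.
Dual feasibility on the basic columns requires 3·y_loom time + 1·y_dye = 19.5, 2·y_loom time + 5·y_dye = 26.
Solving: y_loom time = 5.5, y_dye = 3.
Shadow price of loom time = 5.5.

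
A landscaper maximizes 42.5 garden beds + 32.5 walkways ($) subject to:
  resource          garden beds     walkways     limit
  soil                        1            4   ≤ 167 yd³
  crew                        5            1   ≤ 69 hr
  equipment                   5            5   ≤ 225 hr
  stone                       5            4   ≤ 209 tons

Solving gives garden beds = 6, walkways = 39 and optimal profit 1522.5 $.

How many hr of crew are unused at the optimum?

crew used = 5·6 + 1·39 = 69; slack = 69 − 69 = 0.

0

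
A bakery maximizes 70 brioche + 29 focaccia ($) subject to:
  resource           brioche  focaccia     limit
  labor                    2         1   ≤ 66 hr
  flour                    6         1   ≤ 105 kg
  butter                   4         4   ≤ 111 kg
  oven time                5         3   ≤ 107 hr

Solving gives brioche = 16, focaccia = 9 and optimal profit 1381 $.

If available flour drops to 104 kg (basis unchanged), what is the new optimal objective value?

1376

Binding: flour and oven time. Non-binding: labor (25 unused), butter (11 unused).
Slack constraints have shadow price 0 (complementary slackness).
From A_Bᵀ y = c: 6·y_flour + 5·y_oven time = 70; 1·y_flour + 3·y_oven time = 29.
Solving: y_flour = 5, y_oven time = 8.
Δz = y_flour·Δb = 5 × (-1) = -5, so new z* = 1381 − 5 = 1376.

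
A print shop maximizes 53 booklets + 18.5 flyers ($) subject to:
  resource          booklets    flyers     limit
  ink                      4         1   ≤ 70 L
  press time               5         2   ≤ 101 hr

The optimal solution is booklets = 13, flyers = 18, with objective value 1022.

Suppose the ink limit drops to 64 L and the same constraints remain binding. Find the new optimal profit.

995

At the optimum: ink uses 70 of 70 (binding); press time uses 101 of 101 (binding).
From A_Bᵀ y = c: 4·y_ink + 5·y_press time = 53; 1·y_ink + 2·y_press time = 18.5.
Solving: y_ink = 4.5, y_press time = 7.
Δz = y_ink·Δb = 4.5 × (-6) = -27, so new z* = 1022 − 27 = 995.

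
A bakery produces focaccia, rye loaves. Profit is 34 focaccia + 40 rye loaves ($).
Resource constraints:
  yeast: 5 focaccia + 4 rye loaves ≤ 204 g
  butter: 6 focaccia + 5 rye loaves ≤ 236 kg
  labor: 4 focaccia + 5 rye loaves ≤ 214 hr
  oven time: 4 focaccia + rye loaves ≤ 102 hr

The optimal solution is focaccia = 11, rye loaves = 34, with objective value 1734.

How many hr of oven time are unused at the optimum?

oven time used = 4·11 + 1·34 = 78; slack = 102 − 78 = 24.

24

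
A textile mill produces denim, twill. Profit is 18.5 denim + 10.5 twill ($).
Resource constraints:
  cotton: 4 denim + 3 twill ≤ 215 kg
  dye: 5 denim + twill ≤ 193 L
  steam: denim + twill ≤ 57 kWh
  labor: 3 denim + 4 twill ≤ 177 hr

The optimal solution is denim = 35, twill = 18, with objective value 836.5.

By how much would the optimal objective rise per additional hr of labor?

Binding: dye and labor. Non-binding: cotton (21 unused), steam (4 unused).
Slack constraints have shadow price 0 (complementary slackness).
Dual feasibility on the basic columns requires 5·y_dye + 3·y_labor = 18.5, 1·y_dye + 4·y_labor = 10.5.
This yields shadow prices y_dye = 2.5, y_labor = 2.
Shadow price of labor = 2.

2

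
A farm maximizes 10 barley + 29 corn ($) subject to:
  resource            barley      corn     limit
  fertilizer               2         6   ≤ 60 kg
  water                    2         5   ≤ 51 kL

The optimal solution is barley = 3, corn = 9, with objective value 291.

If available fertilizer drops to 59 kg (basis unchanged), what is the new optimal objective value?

At the optimum: fertilizer uses 60 of 60 (binding); water uses 51 of 51 (binding).
Dual feasibility on the basic columns requires 2·y_fertilizer + 2·y_water = 10, 6·y_fertilizer + 5·y_water = 29.
This yields shadow prices y_fertilizer = 4, y_water = 1.
Δz = y_fertilizer·Δb = 4 × (-1) = -4, so new z* = 291 − 4 = 287.

287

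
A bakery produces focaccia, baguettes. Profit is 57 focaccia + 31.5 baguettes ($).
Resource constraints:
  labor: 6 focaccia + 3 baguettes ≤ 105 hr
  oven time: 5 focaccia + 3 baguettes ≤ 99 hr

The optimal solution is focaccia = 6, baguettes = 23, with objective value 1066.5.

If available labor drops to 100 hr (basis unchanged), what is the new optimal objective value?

1044

Check each constraint at x*: labor 105/105 (tight); oven time 99/99 (tight).
The binding rows give the dual system: 6·y_labor + 5·y_oven time = 57 and 3·y_labor + 3·y_oven time = 31.5.
This yields shadow prices y_labor = 4.5, y_oven time = 6.
Δz = y_labor·Δb = 4.5 × (-5) = -22.5, so new z* = 1066.5 − 22.5 = 1044.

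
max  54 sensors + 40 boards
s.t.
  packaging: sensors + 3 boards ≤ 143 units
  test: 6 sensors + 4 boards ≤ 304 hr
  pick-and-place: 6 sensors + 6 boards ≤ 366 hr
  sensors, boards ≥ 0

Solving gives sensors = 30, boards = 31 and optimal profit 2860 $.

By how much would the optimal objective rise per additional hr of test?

At the optimum: packaging uses 123 of 143 (slack = 20); test uses 304 of 304 (binding); pick-and-place uses 366 of 366 (binding).
By complementary slackness, y = 0 for the non-binding constraint.
Dual feasibility on the basic columns requires 6·y_test + 6·y_pick-and-place = 54, 4·y_test + 6·y_pick-and-place = 40.
Solving: y_test = 7, y_pick-and-place = 2.
Shadow price of test = 7.

7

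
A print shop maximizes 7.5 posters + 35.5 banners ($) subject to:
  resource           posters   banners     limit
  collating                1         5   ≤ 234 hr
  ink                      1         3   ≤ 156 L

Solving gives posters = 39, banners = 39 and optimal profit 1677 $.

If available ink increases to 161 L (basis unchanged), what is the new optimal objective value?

1682

At the optimum: collating uses 234 of 234 (binding); ink uses 156 of 156 (binding).
The binding rows give the dual system: 1·y_collating + 1·y_ink = 7.5 and 5·y_collating + 3·y_ink = 35.5.
This yields shadow prices y_collating = 6.5, y_ink = 1.
Δz = y_ink·Δb = 1 × (5) = 5, so new z* = 1677 + 5 = 1682.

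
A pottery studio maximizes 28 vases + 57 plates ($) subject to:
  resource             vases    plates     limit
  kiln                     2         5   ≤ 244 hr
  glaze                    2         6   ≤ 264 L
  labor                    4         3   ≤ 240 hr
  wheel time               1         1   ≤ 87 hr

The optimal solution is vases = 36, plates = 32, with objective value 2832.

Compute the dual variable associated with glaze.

8

Binding: glaze and labor. Non-binding: kiln (12 unused), wheel time (19 unused).
Since kiln, wheel time are not tight, their duals are 0.
The binding rows give the dual system: 2·y_glaze + 4·y_labor = 28 and 6·y_glaze + 3·y_labor = 57.
This yields shadow prices y_glaze = 8, y_labor = 3.
Shadow price of glaze = 8.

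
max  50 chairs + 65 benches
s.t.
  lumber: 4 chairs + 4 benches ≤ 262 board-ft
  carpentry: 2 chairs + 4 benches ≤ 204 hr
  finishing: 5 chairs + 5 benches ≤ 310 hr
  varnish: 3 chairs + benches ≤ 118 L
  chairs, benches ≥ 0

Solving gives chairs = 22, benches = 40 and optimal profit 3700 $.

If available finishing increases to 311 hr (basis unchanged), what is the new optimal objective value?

Check each constraint at x*: lumber 248/262 (slack 14); carpentry 204/204 (tight); finishing 310/310 (tight); varnish 106/118 (slack 12).
Since lumber, varnish are not tight, their duals are 0.
The binding rows give the dual system: 2·y_carpentry + 5·y_finishing = 50 and 4·y_carpentry + 5·y_finishing = 65.
This yields shadow prices y_carpentry = 7.5, y_finishing = 7.
Δz = y_finishing·Δb = 7 × (1) = 7, so new z* = 3700 + 7 = 3707.

3707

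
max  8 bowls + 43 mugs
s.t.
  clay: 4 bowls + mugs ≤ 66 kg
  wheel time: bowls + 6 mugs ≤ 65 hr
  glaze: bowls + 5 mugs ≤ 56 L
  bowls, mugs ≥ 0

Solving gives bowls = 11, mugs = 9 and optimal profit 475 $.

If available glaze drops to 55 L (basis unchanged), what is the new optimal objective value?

470

At the optimum: clay uses 53 of 66 (slack = 13); wheel time uses 65 of 65 (binding); glaze uses 56 of 56 (binding).
Slack constraints have shadow price 0 (complementary slackness).
From A_Bᵀ y = c: 1·y_wheel time + 1·y_glaze = 8; 6·y_wheel time + 5·y_glaze = 43.
→ y_wheel time = 3 and y_glaze = 5.
Δz = y_glaze·Δb = 5 × (-1) = -5, so new z* = 475 − 5 = 470.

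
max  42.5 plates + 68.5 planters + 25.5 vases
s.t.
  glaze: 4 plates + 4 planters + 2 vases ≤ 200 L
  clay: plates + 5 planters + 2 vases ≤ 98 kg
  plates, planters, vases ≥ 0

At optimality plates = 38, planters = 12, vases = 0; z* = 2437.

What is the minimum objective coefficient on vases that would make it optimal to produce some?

31

Both glaze and clay are binding at x*.
From A_Bᵀ y = c: 4·y_glaze + 1·y_clay = 42.5; 4·y_glaze + 5·y_clay = 68.5.
This yields shadow prices y_glaze = 9, y_clay = 6.5.
vases enters the basis when its profit ≥ yᵀa₃ = 9·2 + 6.5·2 = 31.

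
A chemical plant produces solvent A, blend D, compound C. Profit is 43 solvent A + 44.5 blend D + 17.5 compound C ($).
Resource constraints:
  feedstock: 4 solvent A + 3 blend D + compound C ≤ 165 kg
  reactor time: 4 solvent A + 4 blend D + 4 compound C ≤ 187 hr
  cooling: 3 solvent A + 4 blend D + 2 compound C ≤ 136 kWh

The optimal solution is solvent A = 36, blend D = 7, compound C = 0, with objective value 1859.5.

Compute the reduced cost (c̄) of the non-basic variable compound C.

Binding: feedstock and cooling. Non-binding: reactor time (15 unused).
Slack constraints have shadow price 0 (complementary slackness).
The binding rows give the dual system: 4·y_feedstock + 3·y_cooling = 43 and 3·y_feedstock + 4·y_cooling = 44.5.
Solving: y_feedstock = 5.5, y_cooling = 7.
Reduced cost of compound C: c₃ − yᵀa₃ = 17.5 − (5.5·1 + 7·2) = 17.5 − 19.5 = -2.

-2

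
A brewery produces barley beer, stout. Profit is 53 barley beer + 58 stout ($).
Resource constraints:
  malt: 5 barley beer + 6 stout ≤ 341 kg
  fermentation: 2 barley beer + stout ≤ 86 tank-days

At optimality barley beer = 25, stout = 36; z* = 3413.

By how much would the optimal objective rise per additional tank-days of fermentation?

4

Both malt and fermentation are binding at x*.
Dual feasibility on the basic columns requires 5·y_malt + 2·y_fermentation = 53, 6·y_malt + 1·y_fermentation = 58.
→ y_malt = 9 and y_fermentation = 4.
Shadow price of fermentation = 4.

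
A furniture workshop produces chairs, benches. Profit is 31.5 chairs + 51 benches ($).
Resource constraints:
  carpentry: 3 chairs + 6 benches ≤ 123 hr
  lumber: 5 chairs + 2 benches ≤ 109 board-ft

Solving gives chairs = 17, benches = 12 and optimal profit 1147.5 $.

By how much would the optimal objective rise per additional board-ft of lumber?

1.5

Check each constraint at x*: carpentry 123/123 (tight); lumber 109/109 (tight).
From A_Bᵀ y = c: 3·y_carpentry + 5·y_lumber = 31.5; 6·y_carpentry + 2·y_lumber = 51.
→ y_carpentry = 8 and y_lumber = 1.5.
Shadow price of lumber = 1.5.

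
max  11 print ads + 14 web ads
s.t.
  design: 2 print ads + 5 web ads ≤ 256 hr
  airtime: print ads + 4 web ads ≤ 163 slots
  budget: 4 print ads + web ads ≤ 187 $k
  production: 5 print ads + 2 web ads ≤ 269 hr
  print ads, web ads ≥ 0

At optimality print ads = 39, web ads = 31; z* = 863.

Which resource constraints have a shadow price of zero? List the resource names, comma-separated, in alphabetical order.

design, production

design: 233/256 (slack 23)
airtime: 163/163 (binding)
budget: 187/187 (binding)
production: 257/269 (slack 12)
By complementary slackness, a constraint with positive slack has shadow price 0 → design, production.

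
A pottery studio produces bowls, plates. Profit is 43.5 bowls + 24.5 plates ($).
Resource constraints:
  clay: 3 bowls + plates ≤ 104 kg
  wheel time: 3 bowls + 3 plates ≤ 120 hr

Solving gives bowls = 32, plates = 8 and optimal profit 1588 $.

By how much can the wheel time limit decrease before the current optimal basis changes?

Binding constraints: clay, wheel time. The basis is B = [[3,1],[3,3]] with det 6.
Per unit decrease in wheel time, x* moves by d = (0.1667, -0.5).
The basis stays optimal until plates reaches 0; allowable decrease = 16 hr.

16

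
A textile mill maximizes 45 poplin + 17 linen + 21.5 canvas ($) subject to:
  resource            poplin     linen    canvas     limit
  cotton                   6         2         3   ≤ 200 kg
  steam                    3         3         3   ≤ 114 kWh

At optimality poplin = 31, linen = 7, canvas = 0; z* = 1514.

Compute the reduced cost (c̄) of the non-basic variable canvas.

-2.5

Both cotton and steam are binding at x*.
From A_Bᵀ y = c: 6·y_cotton + 3·y_steam = 45; 2·y_cotton + 3·y_steam = 17.
→ y_cotton = 7 and y_steam = 1.
Reduced cost of canvas: c₃ − yᵀa₃ = 21.5 − (7·3 + 1·3) = 21.5 − 24 = -2.5.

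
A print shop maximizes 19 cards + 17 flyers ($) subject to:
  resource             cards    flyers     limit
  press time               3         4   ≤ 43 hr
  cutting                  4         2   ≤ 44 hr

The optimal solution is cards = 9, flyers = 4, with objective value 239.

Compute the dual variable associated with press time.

At the optimum: press time uses 43 of 43 (binding); cutting uses 44 of 44 (binding).
Dual feasibility on the basic columns requires 3·y_press time + 4·y_cutting = 19, 4·y_press time + 2·y_cutting = 17.
This yields shadow prices y_press time = 3, y_cutting = 2.5.
Shadow price of press time = 3.

3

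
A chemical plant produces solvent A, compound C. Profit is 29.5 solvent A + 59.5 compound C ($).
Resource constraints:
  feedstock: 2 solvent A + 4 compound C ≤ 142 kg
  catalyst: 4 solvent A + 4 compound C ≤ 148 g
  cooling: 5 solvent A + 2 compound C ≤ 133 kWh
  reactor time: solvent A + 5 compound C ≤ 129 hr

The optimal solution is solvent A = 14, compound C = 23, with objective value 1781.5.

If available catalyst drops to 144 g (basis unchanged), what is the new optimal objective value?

Check each constraint at x*: feedstock 120/142 (slack 22); catalyst 148/148 (tight); cooling 116/133 (slack 17); reactor time 129/129 (tight).
Slack constraints have shadow price 0 (complementary slackness).
From A_Bᵀ y = c: 4·y_catalyst + 1·y_reactor time = 29.5; 4·y_catalyst + 5·y_reactor time = 59.5.
Solving: y_catalyst = 5.5, y_reactor time = 7.5.
Δz = y_catalyst·Δb = 5.5 × (-4) = -22, so new z* = 1781.5 − 22 = 1759.5.

1759.5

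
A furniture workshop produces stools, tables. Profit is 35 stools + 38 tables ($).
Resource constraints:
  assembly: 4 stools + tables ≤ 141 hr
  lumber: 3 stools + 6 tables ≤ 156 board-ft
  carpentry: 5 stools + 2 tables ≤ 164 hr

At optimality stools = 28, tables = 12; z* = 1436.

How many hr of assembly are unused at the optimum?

17

assembly used = 4·28 + 1·12 = 124; slack = 141 − 124 = 17.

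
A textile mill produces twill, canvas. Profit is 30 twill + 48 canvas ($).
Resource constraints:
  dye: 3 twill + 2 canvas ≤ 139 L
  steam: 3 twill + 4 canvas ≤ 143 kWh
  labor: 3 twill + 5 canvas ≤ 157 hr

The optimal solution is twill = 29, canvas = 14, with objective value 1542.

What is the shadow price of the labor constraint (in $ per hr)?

8

Binding: steam and labor. Non-binding: dye (24 unused).
Since dye is not tight, its dual is 0.
From A_Bᵀ y = c: 3·y_steam + 3·y_labor = 30; 4·y_steam + 5·y_labor = 48.
Solving: y_steam = 2, y_labor = 8.
Shadow price of labor = 8.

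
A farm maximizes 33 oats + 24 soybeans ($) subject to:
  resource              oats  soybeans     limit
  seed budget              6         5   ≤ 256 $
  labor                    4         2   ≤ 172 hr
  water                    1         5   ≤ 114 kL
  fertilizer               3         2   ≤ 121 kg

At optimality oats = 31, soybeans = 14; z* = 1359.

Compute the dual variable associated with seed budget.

At the optimum: seed budget uses 256 of 256 (binding); labor uses 152 of 172 (slack = 20); water uses 101 of 114 (slack = 13); fertilizer uses 121 of 121 (binding).
Slack constraints have shadow price 0 (complementary slackness).
From A_Bᵀ y = c: 6·y_seed budget + 3·y_fertilizer = 33; 5·y_seed budget + 2·y_fertilizer = 24.
This yields shadow prices y_seed budget = 2, y_fertilizer = 7.
Shadow price of seed budget = 2.

2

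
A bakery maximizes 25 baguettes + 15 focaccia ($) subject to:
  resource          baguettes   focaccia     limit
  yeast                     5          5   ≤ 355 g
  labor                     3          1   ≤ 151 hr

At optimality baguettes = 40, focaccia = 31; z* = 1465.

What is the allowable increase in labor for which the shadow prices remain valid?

Binding constraints: yeast, labor. The basis is B = [[5,5],[3,1]] with det -10.
Per unit increase in labor, x* moves by d = (0.5, -0.5).
The basis stays optimal until focaccia reaches 0; allowable increase = 62 hr.

62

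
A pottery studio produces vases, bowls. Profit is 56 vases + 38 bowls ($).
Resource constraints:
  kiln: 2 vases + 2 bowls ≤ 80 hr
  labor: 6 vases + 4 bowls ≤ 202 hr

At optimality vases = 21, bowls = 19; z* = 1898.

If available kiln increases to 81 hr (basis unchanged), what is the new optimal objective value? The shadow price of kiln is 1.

Δb = 1, so new z* = 1898 + (1)·(1) = 1898 + 1 = 1899.

1899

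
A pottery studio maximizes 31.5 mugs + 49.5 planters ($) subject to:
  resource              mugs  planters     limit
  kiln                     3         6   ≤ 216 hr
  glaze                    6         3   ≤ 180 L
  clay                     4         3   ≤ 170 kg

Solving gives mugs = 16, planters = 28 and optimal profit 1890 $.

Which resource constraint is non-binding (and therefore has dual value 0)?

clay

kiln: 216/216 (binding)
glaze: 180/180 (binding)
clay: 148/170 (slack 22)
By complementary slackness, a constraint with positive slack has shadow price 0 → clay.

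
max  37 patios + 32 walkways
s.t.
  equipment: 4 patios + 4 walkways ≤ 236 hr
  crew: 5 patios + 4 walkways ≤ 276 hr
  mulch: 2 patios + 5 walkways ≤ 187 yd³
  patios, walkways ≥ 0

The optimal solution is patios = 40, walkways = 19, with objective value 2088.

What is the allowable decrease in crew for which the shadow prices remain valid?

4

Binding constraints: equipment, crew. The basis is B = [[4,4],[5,4]] with det -4.
Per unit decrease in crew, x* moves by d = (-1, 1).
The basis stays optimal until mulch becomes binding; allowable decrease = 4 hr.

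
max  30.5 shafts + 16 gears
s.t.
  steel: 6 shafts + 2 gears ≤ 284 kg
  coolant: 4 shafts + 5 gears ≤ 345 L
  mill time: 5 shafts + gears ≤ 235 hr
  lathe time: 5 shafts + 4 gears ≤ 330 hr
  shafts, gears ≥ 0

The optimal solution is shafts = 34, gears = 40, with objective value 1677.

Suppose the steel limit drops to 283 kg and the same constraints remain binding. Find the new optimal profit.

1674

Check each constraint at x*: steel 284/284 (tight); coolant 336/345 (slack 9); mill time 210/235 (slack 25); lathe time 330/330 (tight).
Slack constraints have shadow price 0 (complementary slackness).
From A_Bᵀ y = c: 6·y_steel + 5·y_lathe time = 30.5; 2·y_steel + 4·y_lathe time = 16.
→ y_steel = 3 and y_lathe time = 2.5.
Δz = y_steel·Δb = 3 × (-1) = -3, so new z* = 1677 − 3 = 1674.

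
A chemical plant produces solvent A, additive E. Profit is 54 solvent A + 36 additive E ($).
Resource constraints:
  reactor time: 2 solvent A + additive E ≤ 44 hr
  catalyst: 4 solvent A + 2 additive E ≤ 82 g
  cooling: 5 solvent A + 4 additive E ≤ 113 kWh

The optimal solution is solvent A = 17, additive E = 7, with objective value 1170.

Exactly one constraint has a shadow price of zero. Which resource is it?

reactor time: 41/44 (slack 3)
catalyst: 82/82 (binding)
cooling: 113/113 (binding)
By complementary slackness, a constraint with positive slack has shadow price 0 → reactor time.

reactor time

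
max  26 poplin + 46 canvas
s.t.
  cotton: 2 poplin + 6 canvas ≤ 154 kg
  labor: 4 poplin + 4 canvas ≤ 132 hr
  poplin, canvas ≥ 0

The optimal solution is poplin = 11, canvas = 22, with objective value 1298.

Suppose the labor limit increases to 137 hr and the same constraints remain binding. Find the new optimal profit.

Both cotton and labor are binding at x*.
From A_Bᵀ y = c: 2·y_cotton + 4·y_labor = 26; 6·y_cotton + 4·y_labor = 46.
Solving: y_cotton = 5, y_labor = 4.
Δz = y_labor·Δb = 4 × (5) = 20, so new z* = 1298 + 20 = 1318.

1318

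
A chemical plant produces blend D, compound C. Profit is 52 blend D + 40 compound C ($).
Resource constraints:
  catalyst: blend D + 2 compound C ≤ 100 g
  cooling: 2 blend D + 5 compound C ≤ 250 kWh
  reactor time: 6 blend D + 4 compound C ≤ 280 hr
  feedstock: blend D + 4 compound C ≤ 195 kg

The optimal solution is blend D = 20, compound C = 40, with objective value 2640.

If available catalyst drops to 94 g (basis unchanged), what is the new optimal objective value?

2616

At the optimum: catalyst uses 100 of 100 (binding); cooling uses 240 of 250 (slack = 10); reactor time uses 280 of 280 (binding); feedstock uses 180 of 195 (slack = 15).
Since cooling, feedstock are not tight, their duals are 0.
The binding rows give the dual system: 1·y_catalyst + 6·y_reactor time = 52 and 2·y_catalyst + 4·y_reactor time = 40.
This yields shadow prices y_catalyst = 4, y_reactor time = 8.
Δz = y_catalyst·Δb = 4 × (-6) = -24, so new z* = 2640 − 24 = 2616.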